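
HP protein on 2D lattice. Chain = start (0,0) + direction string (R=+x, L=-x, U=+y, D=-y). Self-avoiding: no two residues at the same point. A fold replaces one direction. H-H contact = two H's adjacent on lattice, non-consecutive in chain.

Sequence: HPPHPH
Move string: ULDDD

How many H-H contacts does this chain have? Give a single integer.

Positions: [(0, 0), (0, 1), (-1, 1), (-1, 0), (-1, -1), (-1, -2)]
H-H contact: residue 0 @(0,0) - residue 3 @(-1, 0)

Answer: 1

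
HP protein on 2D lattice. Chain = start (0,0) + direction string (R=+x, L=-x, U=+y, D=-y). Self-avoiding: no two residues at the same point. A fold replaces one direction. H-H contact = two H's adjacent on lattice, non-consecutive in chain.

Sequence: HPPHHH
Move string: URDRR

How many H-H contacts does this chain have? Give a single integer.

Answer: 1

Derivation:
Positions: [(0, 0), (0, 1), (1, 1), (1, 0), (2, 0), (3, 0)]
H-H contact: residue 0 @(0,0) - residue 3 @(1, 0)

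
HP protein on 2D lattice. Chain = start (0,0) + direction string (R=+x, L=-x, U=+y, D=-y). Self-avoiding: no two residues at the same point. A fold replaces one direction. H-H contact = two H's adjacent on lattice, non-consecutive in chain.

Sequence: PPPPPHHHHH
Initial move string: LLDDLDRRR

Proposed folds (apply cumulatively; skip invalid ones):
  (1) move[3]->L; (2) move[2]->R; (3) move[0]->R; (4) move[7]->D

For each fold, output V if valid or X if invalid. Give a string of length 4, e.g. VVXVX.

Answer: VXXV

Derivation:
Initial: LLDDLDRRR -> [(0, 0), (-1, 0), (-2, 0), (-2, -1), (-2, -2), (-3, -2), (-3, -3), (-2, -3), (-1, -3), (0, -3)]
Fold 1: move[3]->L => LLDLLDRRR VALID
Fold 2: move[2]->R => LLRLLDRRR INVALID (collision), skipped
Fold 3: move[0]->R => RLDLLDRRR INVALID (collision), skipped
Fold 4: move[7]->D => LLDLLDRDR VALID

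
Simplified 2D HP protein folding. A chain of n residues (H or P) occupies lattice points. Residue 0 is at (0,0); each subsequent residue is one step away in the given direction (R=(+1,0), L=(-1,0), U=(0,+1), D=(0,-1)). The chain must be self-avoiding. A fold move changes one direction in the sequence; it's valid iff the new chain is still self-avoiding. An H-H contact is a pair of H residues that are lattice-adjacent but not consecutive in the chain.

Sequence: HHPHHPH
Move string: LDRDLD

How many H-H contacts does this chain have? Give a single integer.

Answer: 1

Derivation:
Positions: [(0, 0), (-1, 0), (-1, -1), (0, -1), (0, -2), (-1, -2), (-1, -3)]
H-H contact: residue 0 @(0,0) - residue 3 @(0, -1)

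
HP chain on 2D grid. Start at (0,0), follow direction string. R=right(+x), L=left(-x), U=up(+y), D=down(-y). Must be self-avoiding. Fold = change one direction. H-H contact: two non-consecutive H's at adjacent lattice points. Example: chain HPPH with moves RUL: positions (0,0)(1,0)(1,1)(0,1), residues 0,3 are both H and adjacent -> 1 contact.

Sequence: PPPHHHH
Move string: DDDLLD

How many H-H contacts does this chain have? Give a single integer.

Answer: 0

Derivation:
Positions: [(0, 0), (0, -1), (0, -2), (0, -3), (-1, -3), (-2, -3), (-2, -4)]
No H-H contacts found.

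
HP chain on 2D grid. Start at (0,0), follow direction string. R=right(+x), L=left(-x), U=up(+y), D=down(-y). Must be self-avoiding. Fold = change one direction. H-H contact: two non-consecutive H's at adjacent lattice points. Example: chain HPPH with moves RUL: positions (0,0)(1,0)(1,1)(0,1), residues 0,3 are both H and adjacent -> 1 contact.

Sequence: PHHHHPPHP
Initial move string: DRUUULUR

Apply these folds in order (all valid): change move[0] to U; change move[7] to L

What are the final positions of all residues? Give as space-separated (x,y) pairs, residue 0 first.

Initial moves: DRUUULUR
Fold: move[0]->U => URUUULUR (positions: [(0, 0), (0, 1), (1, 1), (1, 2), (1, 3), (1, 4), (0, 4), (0, 5), (1, 5)])
Fold: move[7]->L => URUUULUL (positions: [(0, 0), (0, 1), (1, 1), (1, 2), (1, 3), (1, 4), (0, 4), (0, 5), (-1, 5)])

Answer: (0,0) (0,1) (1,1) (1,2) (1,3) (1,4) (0,4) (0,5) (-1,5)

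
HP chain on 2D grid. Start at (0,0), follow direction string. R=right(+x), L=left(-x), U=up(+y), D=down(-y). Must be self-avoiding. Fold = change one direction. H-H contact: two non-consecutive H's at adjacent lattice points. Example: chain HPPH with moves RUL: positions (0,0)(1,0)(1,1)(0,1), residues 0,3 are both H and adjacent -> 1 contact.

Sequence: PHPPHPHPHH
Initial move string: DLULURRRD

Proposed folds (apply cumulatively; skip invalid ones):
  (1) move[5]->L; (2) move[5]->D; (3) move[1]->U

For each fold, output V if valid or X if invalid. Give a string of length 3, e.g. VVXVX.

Answer: XXX

Derivation:
Initial: DLULURRRD -> [(0, 0), (0, -1), (-1, -1), (-1, 0), (-2, 0), (-2, 1), (-1, 1), (0, 1), (1, 1), (1, 0)]
Fold 1: move[5]->L => DLULULRRD INVALID (collision), skipped
Fold 2: move[5]->D => DLULUDRRD INVALID (collision), skipped
Fold 3: move[1]->U => DUULURRRD INVALID (collision), skipped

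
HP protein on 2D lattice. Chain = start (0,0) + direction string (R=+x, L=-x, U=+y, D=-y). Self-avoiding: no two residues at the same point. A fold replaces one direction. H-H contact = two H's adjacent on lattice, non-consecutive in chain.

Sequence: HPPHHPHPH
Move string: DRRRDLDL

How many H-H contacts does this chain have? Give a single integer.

Positions: [(0, 0), (0, -1), (1, -1), (2, -1), (3, -1), (3, -2), (2, -2), (2, -3), (1, -3)]
H-H contact: residue 3 @(2,-1) - residue 6 @(2, -2)

Answer: 1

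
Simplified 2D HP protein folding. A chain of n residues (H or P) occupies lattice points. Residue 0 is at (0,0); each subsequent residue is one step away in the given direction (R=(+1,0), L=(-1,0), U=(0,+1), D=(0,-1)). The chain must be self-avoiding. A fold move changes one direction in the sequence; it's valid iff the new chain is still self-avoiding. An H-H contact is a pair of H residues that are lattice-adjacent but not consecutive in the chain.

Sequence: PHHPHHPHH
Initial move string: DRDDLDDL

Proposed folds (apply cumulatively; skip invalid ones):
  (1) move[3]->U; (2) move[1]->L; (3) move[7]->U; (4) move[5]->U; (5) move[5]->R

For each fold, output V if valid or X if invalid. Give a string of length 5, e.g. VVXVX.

Answer: XVXXX

Derivation:
Initial: DRDDLDDL -> [(0, 0), (0, -1), (1, -1), (1, -2), (1, -3), (0, -3), (0, -4), (0, -5), (-1, -5)]
Fold 1: move[3]->U => DRDULDDL INVALID (collision), skipped
Fold 2: move[1]->L => DLDDLDDL VALID
Fold 3: move[7]->U => DLDDLDDU INVALID (collision), skipped
Fold 4: move[5]->U => DLDDLUDL INVALID (collision), skipped
Fold 5: move[5]->R => DLDDLRDL INVALID (collision), skipped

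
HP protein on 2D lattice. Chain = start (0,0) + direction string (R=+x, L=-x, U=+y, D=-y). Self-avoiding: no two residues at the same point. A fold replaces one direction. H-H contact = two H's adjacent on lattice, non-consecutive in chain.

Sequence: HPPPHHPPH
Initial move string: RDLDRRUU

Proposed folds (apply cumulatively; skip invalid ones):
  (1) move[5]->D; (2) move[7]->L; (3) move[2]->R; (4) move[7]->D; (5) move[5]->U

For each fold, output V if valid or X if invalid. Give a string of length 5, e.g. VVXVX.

Answer: XXVXV

Derivation:
Initial: RDLDRRUU -> [(0, 0), (1, 0), (1, -1), (0, -1), (0, -2), (1, -2), (2, -2), (2, -1), (2, 0)]
Fold 1: move[5]->D => RDLDRDUU INVALID (collision), skipped
Fold 2: move[7]->L => RDLDRRUL INVALID (collision), skipped
Fold 3: move[2]->R => RDRDRRUU VALID
Fold 4: move[7]->D => RDRDRRUD INVALID (collision), skipped
Fold 5: move[5]->U => RDRDRUUU VALID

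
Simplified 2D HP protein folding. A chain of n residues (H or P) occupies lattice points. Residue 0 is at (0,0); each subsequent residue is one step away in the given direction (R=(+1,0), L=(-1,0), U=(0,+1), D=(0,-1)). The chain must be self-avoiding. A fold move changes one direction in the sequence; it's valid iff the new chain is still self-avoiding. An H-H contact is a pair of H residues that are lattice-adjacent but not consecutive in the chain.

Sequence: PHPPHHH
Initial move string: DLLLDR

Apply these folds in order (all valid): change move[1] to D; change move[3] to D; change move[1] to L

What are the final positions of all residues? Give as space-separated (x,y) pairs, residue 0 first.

Initial moves: DLLLDR
Fold: move[1]->D => DDLLDR (positions: [(0, 0), (0, -1), (0, -2), (-1, -2), (-2, -2), (-2, -3), (-1, -3)])
Fold: move[3]->D => DDLDDR (positions: [(0, 0), (0, -1), (0, -2), (-1, -2), (-1, -3), (-1, -4), (0, -4)])
Fold: move[1]->L => DLLDDR (positions: [(0, 0), (0, -1), (-1, -1), (-2, -1), (-2, -2), (-2, -3), (-1, -3)])

Answer: (0,0) (0,-1) (-1,-1) (-2,-1) (-2,-2) (-2,-3) (-1,-3)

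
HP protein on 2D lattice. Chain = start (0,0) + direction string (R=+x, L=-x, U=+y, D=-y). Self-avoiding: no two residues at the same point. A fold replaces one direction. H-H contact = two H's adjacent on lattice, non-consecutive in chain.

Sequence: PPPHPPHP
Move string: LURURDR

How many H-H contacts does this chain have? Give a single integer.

Answer: 1

Derivation:
Positions: [(0, 0), (-1, 0), (-1, 1), (0, 1), (0, 2), (1, 2), (1, 1), (2, 1)]
H-H contact: residue 3 @(0,1) - residue 6 @(1, 1)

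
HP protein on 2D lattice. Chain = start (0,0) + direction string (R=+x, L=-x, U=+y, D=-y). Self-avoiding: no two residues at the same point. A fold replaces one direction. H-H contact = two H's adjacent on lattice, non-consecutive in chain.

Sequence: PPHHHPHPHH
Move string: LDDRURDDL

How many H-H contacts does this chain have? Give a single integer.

Answer: 1

Derivation:
Positions: [(0, 0), (-1, 0), (-1, -1), (-1, -2), (0, -2), (0, -1), (1, -1), (1, -2), (1, -3), (0, -3)]
H-H contact: residue 4 @(0,-2) - residue 9 @(0, -3)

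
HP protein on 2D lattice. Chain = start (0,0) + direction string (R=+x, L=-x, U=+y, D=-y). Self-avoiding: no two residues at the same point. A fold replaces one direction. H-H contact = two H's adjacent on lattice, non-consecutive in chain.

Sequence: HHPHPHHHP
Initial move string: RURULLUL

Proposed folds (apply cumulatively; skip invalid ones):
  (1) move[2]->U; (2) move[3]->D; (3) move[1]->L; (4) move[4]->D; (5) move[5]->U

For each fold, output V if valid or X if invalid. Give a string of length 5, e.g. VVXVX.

Answer: VXXXV

Derivation:
Initial: RURULLUL -> [(0, 0), (1, 0), (1, 1), (2, 1), (2, 2), (1, 2), (0, 2), (0, 3), (-1, 3)]
Fold 1: move[2]->U => RUUULLUL VALID
Fold 2: move[3]->D => RUUDLLUL INVALID (collision), skipped
Fold 3: move[1]->L => RLUULLUL INVALID (collision), skipped
Fold 4: move[4]->D => RUUUDLUL INVALID (collision), skipped
Fold 5: move[5]->U => RUUULUUL VALID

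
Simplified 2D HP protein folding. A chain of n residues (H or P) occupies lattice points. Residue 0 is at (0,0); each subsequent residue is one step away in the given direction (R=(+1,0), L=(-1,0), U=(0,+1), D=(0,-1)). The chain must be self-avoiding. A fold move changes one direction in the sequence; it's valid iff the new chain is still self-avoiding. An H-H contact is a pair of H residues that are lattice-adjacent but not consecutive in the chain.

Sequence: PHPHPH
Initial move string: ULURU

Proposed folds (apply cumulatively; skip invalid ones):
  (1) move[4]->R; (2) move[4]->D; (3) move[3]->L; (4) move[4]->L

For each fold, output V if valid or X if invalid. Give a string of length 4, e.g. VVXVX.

Initial: ULURU -> [(0, 0), (0, 1), (-1, 1), (-1, 2), (0, 2), (0, 3)]
Fold 1: move[4]->R => ULURR VALID
Fold 2: move[4]->D => ULURD INVALID (collision), skipped
Fold 3: move[3]->L => ULULR INVALID (collision), skipped
Fold 4: move[4]->L => ULURL INVALID (collision), skipped

Answer: VXXX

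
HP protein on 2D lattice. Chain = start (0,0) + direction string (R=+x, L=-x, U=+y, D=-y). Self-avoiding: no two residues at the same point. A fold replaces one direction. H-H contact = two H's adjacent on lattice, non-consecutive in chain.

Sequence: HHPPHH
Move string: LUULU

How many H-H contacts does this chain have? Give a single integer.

Answer: 0

Derivation:
Positions: [(0, 0), (-1, 0), (-1, 1), (-1, 2), (-2, 2), (-2, 3)]
No H-H contacts found.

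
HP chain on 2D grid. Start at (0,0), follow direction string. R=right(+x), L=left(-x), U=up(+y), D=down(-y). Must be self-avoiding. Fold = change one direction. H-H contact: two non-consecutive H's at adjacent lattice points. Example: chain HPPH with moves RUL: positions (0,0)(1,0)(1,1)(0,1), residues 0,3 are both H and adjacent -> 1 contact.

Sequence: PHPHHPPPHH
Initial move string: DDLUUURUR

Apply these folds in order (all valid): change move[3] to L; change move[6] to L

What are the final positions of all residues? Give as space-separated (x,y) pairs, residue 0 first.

Initial moves: DDLUUURUR
Fold: move[3]->L => DDLLUURUR (positions: [(0, 0), (0, -1), (0, -2), (-1, -2), (-2, -2), (-2, -1), (-2, 0), (-1, 0), (-1, 1), (0, 1)])
Fold: move[6]->L => DDLLUULUR (positions: [(0, 0), (0, -1), (0, -2), (-1, -2), (-2, -2), (-2, -1), (-2, 0), (-3, 0), (-3, 1), (-2, 1)])

Answer: (0,0) (0,-1) (0,-2) (-1,-2) (-2,-2) (-2,-1) (-2,0) (-3,0) (-3,1) (-2,1)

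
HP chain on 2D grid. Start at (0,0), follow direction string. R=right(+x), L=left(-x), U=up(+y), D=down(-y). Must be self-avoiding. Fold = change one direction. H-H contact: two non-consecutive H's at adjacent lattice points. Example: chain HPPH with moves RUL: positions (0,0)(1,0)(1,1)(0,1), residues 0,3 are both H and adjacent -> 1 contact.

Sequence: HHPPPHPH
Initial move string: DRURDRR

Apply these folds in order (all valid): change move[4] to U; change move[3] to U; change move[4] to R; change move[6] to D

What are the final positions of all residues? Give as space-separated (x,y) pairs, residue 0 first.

Answer: (0,0) (0,-1) (1,-1) (1,0) (1,1) (2,1) (3,1) (3,0)

Derivation:
Initial moves: DRURDRR
Fold: move[4]->U => DRURURR (positions: [(0, 0), (0, -1), (1, -1), (1, 0), (2, 0), (2, 1), (3, 1), (4, 1)])
Fold: move[3]->U => DRUUURR (positions: [(0, 0), (0, -1), (1, -1), (1, 0), (1, 1), (1, 2), (2, 2), (3, 2)])
Fold: move[4]->R => DRUURRR (positions: [(0, 0), (0, -1), (1, -1), (1, 0), (1, 1), (2, 1), (3, 1), (4, 1)])
Fold: move[6]->D => DRUURRD (positions: [(0, 0), (0, -1), (1, -1), (1, 0), (1, 1), (2, 1), (3, 1), (3, 0)])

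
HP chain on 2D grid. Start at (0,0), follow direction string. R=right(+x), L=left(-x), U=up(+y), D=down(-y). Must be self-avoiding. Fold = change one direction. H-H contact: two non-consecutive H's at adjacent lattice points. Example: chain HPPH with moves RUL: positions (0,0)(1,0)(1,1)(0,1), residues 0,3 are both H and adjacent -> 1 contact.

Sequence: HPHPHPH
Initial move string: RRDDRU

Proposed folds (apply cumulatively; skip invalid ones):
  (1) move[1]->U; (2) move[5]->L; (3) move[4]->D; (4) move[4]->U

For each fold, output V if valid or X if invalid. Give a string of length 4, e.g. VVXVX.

Initial: RRDDRU -> [(0, 0), (1, 0), (2, 0), (2, -1), (2, -2), (3, -2), (3, -1)]
Fold 1: move[1]->U => RUDDRU INVALID (collision), skipped
Fold 2: move[5]->L => RRDDRL INVALID (collision), skipped
Fold 3: move[4]->D => RRDDDU INVALID (collision), skipped
Fold 4: move[4]->U => RRDDUU INVALID (collision), skipped

Answer: XXXX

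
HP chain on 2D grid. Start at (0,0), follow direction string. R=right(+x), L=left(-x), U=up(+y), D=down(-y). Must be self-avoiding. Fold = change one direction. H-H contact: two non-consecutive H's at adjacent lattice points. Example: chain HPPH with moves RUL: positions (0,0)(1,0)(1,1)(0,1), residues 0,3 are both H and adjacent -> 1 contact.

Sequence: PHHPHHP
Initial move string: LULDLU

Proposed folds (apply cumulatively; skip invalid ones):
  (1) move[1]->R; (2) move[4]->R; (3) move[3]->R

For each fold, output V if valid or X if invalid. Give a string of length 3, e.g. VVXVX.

Answer: XXX

Derivation:
Initial: LULDLU -> [(0, 0), (-1, 0), (-1, 1), (-2, 1), (-2, 0), (-3, 0), (-3, 1)]
Fold 1: move[1]->R => LRLDLU INVALID (collision), skipped
Fold 2: move[4]->R => LULDRU INVALID (collision), skipped
Fold 3: move[3]->R => LULRLU INVALID (collision), skipped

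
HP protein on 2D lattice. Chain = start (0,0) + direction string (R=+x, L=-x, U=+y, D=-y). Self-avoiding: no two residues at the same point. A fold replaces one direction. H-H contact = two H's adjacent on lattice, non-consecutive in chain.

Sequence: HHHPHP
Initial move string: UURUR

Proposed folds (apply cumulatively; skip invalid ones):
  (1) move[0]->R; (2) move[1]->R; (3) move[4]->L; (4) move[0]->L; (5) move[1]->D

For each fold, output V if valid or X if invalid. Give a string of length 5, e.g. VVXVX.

Answer: VVVXX

Derivation:
Initial: UURUR -> [(0, 0), (0, 1), (0, 2), (1, 2), (1, 3), (2, 3)]
Fold 1: move[0]->R => RURUR VALID
Fold 2: move[1]->R => RRRUR VALID
Fold 3: move[4]->L => RRRUL VALID
Fold 4: move[0]->L => LRRUL INVALID (collision), skipped
Fold 5: move[1]->D => RDRUL INVALID (collision), skipped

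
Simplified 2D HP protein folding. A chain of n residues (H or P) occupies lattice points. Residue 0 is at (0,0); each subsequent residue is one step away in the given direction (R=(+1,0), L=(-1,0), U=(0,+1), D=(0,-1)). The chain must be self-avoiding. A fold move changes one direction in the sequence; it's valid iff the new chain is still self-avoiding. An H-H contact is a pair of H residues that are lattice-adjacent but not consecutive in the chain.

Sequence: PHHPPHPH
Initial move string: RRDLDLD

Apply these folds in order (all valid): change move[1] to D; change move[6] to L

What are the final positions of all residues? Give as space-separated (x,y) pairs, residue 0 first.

Initial moves: RRDLDLD
Fold: move[1]->D => RDDLDLD (positions: [(0, 0), (1, 0), (1, -1), (1, -2), (0, -2), (0, -3), (-1, -3), (-1, -4)])
Fold: move[6]->L => RDDLDLL (positions: [(0, 0), (1, 0), (1, -1), (1, -2), (0, -2), (0, -3), (-1, -3), (-2, -3)])

Answer: (0,0) (1,0) (1,-1) (1,-2) (0,-2) (0,-3) (-1,-3) (-2,-3)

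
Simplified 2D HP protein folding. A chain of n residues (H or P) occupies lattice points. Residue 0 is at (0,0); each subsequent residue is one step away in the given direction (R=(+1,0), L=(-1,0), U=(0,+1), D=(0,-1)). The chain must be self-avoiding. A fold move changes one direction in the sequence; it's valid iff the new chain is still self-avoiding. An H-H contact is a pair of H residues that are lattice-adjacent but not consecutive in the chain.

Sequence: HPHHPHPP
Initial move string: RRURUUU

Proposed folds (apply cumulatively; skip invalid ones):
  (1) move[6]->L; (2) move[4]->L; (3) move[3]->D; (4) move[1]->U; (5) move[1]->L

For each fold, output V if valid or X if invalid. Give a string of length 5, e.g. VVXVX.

Initial: RRURUUU -> [(0, 0), (1, 0), (2, 0), (2, 1), (3, 1), (3, 2), (3, 3), (3, 4)]
Fold 1: move[6]->L => RRURUUL VALID
Fold 2: move[4]->L => RRURLUL INVALID (collision), skipped
Fold 3: move[3]->D => RRUDUUL INVALID (collision), skipped
Fold 4: move[1]->U => RUURUUL VALID
Fold 5: move[1]->L => RLURUUL INVALID (collision), skipped

Answer: VXXVX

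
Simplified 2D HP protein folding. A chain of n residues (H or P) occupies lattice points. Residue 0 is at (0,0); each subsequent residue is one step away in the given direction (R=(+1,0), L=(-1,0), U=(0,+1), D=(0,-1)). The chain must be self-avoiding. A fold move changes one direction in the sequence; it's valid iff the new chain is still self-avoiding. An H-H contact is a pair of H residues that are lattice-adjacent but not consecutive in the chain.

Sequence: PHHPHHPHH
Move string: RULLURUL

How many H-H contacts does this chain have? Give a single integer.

Positions: [(0, 0), (1, 0), (1, 1), (0, 1), (-1, 1), (-1, 2), (0, 2), (0, 3), (-1, 3)]
H-H contact: residue 5 @(-1,2) - residue 8 @(-1, 3)

Answer: 1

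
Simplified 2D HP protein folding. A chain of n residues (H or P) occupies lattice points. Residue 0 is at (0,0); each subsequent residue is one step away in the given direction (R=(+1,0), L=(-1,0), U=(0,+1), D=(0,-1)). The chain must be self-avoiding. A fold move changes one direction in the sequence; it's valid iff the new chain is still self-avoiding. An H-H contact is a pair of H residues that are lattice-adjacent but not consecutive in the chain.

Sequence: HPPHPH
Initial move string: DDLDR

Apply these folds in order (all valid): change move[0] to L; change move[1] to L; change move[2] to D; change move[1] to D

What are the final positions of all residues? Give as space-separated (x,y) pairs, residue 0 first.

Initial moves: DDLDR
Fold: move[0]->L => LDLDR (positions: [(0, 0), (-1, 0), (-1, -1), (-2, -1), (-2, -2), (-1, -2)])
Fold: move[1]->L => LLLDR (positions: [(0, 0), (-1, 0), (-2, 0), (-3, 0), (-3, -1), (-2, -1)])
Fold: move[2]->D => LLDDR (positions: [(0, 0), (-1, 0), (-2, 0), (-2, -1), (-2, -2), (-1, -2)])
Fold: move[1]->D => LDDDR (positions: [(0, 0), (-1, 0), (-1, -1), (-1, -2), (-1, -3), (0, -3)])

Answer: (0,0) (-1,0) (-1,-1) (-1,-2) (-1,-3) (0,-3)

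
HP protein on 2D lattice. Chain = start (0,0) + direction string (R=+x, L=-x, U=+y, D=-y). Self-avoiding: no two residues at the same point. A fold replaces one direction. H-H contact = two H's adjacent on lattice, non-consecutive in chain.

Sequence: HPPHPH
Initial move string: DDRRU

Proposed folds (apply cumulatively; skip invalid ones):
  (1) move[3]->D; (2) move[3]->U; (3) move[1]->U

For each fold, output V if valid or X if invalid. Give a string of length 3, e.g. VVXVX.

Answer: XVX

Derivation:
Initial: DDRRU -> [(0, 0), (0, -1), (0, -2), (1, -2), (2, -2), (2, -1)]
Fold 1: move[3]->D => DDRDU INVALID (collision), skipped
Fold 2: move[3]->U => DDRUU VALID
Fold 3: move[1]->U => DURUU INVALID (collision), skipped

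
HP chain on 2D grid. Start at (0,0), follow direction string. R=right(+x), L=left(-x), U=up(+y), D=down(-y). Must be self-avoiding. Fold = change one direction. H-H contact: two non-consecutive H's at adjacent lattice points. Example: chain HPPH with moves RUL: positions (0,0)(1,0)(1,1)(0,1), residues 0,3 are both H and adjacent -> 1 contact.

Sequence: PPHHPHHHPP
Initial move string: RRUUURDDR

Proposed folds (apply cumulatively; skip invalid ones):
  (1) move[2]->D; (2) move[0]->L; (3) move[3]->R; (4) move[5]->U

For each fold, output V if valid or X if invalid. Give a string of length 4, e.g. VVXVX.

Initial: RRUUURDDR -> [(0, 0), (1, 0), (2, 0), (2, 1), (2, 2), (2, 3), (3, 3), (3, 2), (3, 1), (4, 1)]
Fold 1: move[2]->D => RRDUURDDR INVALID (collision), skipped
Fold 2: move[0]->L => LRUUURDDR INVALID (collision), skipped
Fold 3: move[3]->R => RRURURDDR VALID
Fold 4: move[5]->U => RRURUUDDR INVALID (collision), skipped

Answer: XXVX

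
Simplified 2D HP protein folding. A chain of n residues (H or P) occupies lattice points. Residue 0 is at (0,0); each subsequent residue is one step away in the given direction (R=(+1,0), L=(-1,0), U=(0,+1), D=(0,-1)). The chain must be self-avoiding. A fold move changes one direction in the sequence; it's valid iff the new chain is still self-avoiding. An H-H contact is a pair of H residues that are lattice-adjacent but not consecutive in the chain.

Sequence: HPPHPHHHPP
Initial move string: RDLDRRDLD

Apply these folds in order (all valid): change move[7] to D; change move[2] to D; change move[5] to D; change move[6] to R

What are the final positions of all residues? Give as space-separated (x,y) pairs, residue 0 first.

Initial moves: RDLDRRDLD
Fold: move[7]->D => RDLDRRDDD (positions: [(0, 0), (1, 0), (1, -1), (0, -1), (0, -2), (1, -2), (2, -2), (2, -3), (2, -4), (2, -5)])
Fold: move[2]->D => RDDDRRDDD (positions: [(0, 0), (1, 0), (1, -1), (1, -2), (1, -3), (2, -3), (3, -3), (3, -4), (3, -5), (3, -6)])
Fold: move[5]->D => RDDDRDDDD (positions: [(0, 0), (1, 0), (1, -1), (1, -2), (1, -3), (2, -3), (2, -4), (2, -5), (2, -6), (2, -7)])
Fold: move[6]->R => RDDDRDRDD (positions: [(0, 0), (1, 0), (1, -1), (1, -2), (1, -3), (2, -3), (2, -4), (3, -4), (3, -5), (3, -6)])

Answer: (0,0) (1,0) (1,-1) (1,-2) (1,-3) (2,-3) (2,-4) (3,-4) (3,-5) (3,-6)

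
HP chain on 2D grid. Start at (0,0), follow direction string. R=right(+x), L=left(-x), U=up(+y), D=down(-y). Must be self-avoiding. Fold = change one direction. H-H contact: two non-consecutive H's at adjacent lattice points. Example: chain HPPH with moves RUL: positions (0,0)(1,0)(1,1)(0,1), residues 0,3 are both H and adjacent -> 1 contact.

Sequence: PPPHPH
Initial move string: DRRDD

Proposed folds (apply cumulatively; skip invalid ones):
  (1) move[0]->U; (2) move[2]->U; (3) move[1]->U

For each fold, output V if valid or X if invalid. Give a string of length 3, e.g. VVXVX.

Initial: DRRDD -> [(0, 0), (0, -1), (1, -1), (2, -1), (2, -2), (2, -3)]
Fold 1: move[0]->U => URRDD VALID
Fold 2: move[2]->U => URUDD INVALID (collision), skipped
Fold 3: move[1]->U => UURDD VALID

Answer: VXV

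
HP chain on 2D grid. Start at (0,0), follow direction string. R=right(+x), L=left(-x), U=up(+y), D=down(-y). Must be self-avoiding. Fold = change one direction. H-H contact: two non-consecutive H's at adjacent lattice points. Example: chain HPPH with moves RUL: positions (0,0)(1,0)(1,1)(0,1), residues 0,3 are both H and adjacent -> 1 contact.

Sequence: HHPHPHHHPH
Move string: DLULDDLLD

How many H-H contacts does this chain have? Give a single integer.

Positions: [(0, 0), (0, -1), (-1, -1), (-1, 0), (-2, 0), (-2, -1), (-2, -2), (-3, -2), (-4, -2), (-4, -3)]
H-H contact: residue 0 @(0,0) - residue 3 @(-1, 0)

Answer: 1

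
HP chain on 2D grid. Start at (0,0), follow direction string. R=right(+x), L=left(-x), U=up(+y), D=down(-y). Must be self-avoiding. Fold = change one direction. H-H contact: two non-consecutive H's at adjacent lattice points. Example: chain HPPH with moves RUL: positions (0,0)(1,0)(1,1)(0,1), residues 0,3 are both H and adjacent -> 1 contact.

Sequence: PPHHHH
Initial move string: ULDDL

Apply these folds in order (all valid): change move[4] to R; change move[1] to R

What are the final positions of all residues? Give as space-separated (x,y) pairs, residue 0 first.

Answer: (0,0) (0,1) (1,1) (1,0) (1,-1) (2,-1)

Derivation:
Initial moves: ULDDL
Fold: move[4]->R => ULDDR (positions: [(0, 0), (0, 1), (-1, 1), (-1, 0), (-1, -1), (0, -1)])
Fold: move[1]->R => URDDR (positions: [(0, 0), (0, 1), (1, 1), (1, 0), (1, -1), (2, -1)])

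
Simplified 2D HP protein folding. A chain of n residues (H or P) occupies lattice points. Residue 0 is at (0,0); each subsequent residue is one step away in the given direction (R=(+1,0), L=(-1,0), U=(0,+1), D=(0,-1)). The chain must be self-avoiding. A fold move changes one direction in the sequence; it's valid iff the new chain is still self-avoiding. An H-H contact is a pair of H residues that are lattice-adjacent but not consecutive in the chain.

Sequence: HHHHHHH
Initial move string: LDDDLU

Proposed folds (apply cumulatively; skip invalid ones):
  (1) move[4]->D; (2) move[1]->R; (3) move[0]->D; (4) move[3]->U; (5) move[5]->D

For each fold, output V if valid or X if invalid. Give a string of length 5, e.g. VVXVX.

Answer: XXVXV

Derivation:
Initial: LDDDLU -> [(0, 0), (-1, 0), (-1, -1), (-1, -2), (-1, -3), (-2, -3), (-2, -2)]
Fold 1: move[4]->D => LDDDDU INVALID (collision), skipped
Fold 2: move[1]->R => LRDDLU INVALID (collision), skipped
Fold 3: move[0]->D => DDDDLU VALID
Fold 4: move[3]->U => DDDULU INVALID (collision), skipped
Fold 5: move[5]->D => DDDDLD VALID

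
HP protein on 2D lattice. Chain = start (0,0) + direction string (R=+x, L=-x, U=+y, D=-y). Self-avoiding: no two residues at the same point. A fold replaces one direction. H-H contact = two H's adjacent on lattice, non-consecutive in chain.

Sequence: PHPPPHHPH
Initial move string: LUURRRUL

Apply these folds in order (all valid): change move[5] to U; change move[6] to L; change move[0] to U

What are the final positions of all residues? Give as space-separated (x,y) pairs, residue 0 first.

Answer: (0,0) (0,1) (0,2) (0,3) (1,3) (2,3) (2,4) (1,4) (0,4)

Derivation:
Initial moves: LUURRRUL
Fold: move[5]->U => LUURRUUL (positions: [(0, 0), (-1, 0), (-1, 1), (-1, 2), (0, 2), (1, 2), (1, 3), (1, 4), (0, 4)])
Fold: move[6]->L => LUURRULL (positions: [(0, 0), (-1, 0), (-1, 1), (-1, 2), (0, 2), (1, 2), (1, 3), (0, 3), (-1, 3)])
Fold: move[0]->U => UUURRULL (positions: [(0, 0), (0, 1), (0, 2), (0, 3), (1, 3), (2, 3), (2, 4), (1, 4), (0, 4)])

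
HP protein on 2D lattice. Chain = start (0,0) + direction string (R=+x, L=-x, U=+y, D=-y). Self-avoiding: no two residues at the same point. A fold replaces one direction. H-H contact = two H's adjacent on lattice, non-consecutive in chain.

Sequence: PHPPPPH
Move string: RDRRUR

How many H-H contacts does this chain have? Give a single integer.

Positions: [(0, 0), (1, 0), (1, -1), (2, -1), (3, -1), (3, 0), (4, 0)]
No H-H contacts found.

Answer: 0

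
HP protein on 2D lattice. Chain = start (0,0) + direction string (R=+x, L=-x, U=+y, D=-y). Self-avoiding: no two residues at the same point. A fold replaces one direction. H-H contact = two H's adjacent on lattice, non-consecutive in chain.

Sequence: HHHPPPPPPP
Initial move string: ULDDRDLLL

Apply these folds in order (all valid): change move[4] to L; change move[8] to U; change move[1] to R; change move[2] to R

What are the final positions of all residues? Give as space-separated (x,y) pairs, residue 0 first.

Initial moves: ULDDRDLLL
Fold: move[4]->L => ULDDLDLLL (positions: [(0, 0), (0, 1), (-1, 1), (-1, 0), (-1, -1), (-2, -1), (-2, -2), (-3, -2), (-4, -2), (-5, -2)])
Fold: move[8]->U => ULDDLDLLU (positions: [(0, 0), (0, 1), (-1, 1), (-1, 0), (-1, -1), (-2, -1), (-2, -2), (-3, -2), (-4, -2), (-4, -1)])
Fold: move[1]->R => URDDLDLLU (positions: [(0, 0), (0, 1), (1, 1), (1, 0), (1, -1), (0, -1), (0, -2), (-1, -2), (-2, -2), (-2, -1)])
Fold: move[2]->R => URRDLDLLU (positions: [(0, 0), (0, 1), (1, 1), (2, 1), (2, 0), (1, 0), (1, -1), (0, -1), (-1, -1), (-1, 0)])

Answer: (0,0) (0,1) (1,1) (2,1) (2,0) (1,0) (1,-1) (0,-1) (-1,-1) (-1,0)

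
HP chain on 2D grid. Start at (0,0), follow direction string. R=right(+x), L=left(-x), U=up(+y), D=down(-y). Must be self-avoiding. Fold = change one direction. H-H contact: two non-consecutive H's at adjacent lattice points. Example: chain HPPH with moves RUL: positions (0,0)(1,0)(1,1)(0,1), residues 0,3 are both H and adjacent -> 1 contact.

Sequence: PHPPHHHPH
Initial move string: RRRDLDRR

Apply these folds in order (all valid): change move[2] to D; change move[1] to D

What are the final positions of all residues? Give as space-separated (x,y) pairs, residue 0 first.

Answer: (0,0) (1,0) (1,-1) (1,-2) (1,-3) (0,-3) (0,-4) (1,-4) (2,-4)

Derivation:
Initial moves: RRRDLDRR
Fold: move[2]->D => RRDDLDRR (positions: [(0, 0), (1, 0), (2, 0), (2, -1), (2, -2), (1, -2), (1, -3), (2, -3), (3, -3)])
Fold: move[1]->D => RDDDLDRR (positions: [(0, 0), (1, 0), (1, -1), (1, -2), (1, -3), (0, -3), (0, -4), (1, -4), (2, -4)])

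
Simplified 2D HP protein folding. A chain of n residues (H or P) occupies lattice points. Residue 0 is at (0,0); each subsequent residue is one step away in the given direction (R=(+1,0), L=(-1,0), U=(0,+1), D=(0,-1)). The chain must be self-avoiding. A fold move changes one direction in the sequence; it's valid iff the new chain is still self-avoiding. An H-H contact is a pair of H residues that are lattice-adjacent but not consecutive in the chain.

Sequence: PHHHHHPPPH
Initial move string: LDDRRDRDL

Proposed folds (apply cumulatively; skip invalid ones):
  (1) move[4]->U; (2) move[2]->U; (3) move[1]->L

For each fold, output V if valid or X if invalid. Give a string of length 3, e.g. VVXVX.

Initial: LDDRRDRDL -> [(0, 0), (-1, 0), (-1, -1), (-1, -2), (0, -2), (1, -2), (1, -3), (2, -3), (2, -4), (1, -4)]
Fold 1: move[4]->U => LDDRUDRDL INVALID (collision), skipped
Fold 2: move[2]->U => LDURRDRDL INVALID (collision), skipped
Fold 3: move[1]->L => LLDRRDRDL VALID

Answer: XXV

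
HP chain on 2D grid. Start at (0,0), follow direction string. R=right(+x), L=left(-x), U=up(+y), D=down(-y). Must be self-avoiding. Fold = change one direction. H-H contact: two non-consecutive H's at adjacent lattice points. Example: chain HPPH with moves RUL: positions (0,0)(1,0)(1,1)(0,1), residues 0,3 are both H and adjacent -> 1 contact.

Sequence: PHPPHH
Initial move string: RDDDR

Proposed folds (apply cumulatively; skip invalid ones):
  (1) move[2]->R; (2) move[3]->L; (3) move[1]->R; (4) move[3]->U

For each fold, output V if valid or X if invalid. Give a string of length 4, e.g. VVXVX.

Initial: RDDDR -> [(0, 0), (1, 0), (1, -1), (1, -2), (1, -3), (2, -3)]
Fold 1: move[2]->R => RDRDR VALID
Fold 2: move[3]->L => RDRLR INVALID (collision), skipped
Fold 3: move[1]->R => RRRDR VALID
Fold 4: move[3]->U => RRRUR VALID

Answer: VXVV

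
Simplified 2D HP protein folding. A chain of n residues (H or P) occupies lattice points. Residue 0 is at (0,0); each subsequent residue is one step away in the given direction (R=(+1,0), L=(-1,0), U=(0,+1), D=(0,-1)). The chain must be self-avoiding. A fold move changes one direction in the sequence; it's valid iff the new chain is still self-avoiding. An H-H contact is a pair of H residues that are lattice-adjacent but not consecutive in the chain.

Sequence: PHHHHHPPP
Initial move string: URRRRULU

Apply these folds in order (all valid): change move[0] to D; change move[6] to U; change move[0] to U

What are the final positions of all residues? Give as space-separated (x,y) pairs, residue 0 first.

Initial moves: URRRRULU
Fold: move[0]->D => DRRRRULU (positions: [(0, 0), (0, -1), (1, -1), (2, -1), (3, -1), (4, -1), (4, 0), (3, 0), (3, 1)])
Fold: move[6]->U => DRRRRUUU (positions: [(0, 0), (0, -1), (1, -1), (2, -1), (3, -1), (4, -1), (4, 0), (4, 1), (4, 2)])
Fold: move[0]->U => URRRRUUU (positions: [(0, 0), (0, 1), (1, 1), (2, 1), (3, 1), (4, 1), (4, 2), (4, 3), (4, 4)])

Answer: (0,0) (0,1) (1,1) (2,1) (3,1) (4,1) (4,2) (4,3) (4,4)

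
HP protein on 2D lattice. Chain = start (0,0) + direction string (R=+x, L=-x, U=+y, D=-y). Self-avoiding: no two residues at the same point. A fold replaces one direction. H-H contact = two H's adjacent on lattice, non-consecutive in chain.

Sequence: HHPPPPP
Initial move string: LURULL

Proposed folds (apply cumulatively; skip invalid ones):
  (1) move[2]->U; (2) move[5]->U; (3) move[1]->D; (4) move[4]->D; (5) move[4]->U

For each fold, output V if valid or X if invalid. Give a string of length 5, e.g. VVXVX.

Answer: VVXXV

Derivation:
Initial: LURULL -> [(0, 0), (-1, 0), (-1, 1), (0, 1), (0, 2), (-1, 2), (-2, 2)]
Fold 1: move[2]->U => LUUULL VALID
Fold 2: move[5]->U => LUUULU VALID
Fold 3: move[1]->D => LDUULU INVALID (collision), skipped
Fold 4: move[4]->D => LUUUDU INVALID (collision), skipped
Fold 5: move[4]->U => LUUUUU VALID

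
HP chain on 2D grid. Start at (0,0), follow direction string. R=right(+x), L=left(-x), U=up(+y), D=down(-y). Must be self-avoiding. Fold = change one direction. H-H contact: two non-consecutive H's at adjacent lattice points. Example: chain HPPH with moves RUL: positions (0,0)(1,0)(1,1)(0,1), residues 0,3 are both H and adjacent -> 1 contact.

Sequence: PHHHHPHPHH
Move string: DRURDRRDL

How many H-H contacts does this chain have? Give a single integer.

Answer: 1

Derivation:
Positions: [(0, 0), (0, -1), (1, -1), (1, 0), (2, 0), (2, -1), (3, -1), (4, -1), (4, -2), (3, -2)]
H-H contact: residue 6 @(3,-1) - residue 9 @(3, -2)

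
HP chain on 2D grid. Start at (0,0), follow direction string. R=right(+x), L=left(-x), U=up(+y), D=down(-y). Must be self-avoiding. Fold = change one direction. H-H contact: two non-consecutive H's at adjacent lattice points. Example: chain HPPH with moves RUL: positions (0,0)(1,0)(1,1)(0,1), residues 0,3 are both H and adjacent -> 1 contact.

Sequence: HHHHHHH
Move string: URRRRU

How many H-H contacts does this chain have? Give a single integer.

Positions: [(0, 0), (0, 1), (1, 1), (2, 1), (3, 1), (4, 1), (4, 2)]
No H-H contacts found.

Answer: 0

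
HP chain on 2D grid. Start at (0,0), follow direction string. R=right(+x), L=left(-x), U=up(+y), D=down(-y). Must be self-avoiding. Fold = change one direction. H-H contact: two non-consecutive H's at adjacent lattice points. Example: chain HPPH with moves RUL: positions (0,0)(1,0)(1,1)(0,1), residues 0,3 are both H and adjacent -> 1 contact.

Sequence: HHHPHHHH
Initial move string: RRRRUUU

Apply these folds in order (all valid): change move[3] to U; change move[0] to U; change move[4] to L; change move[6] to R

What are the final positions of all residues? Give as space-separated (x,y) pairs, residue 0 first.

Answer: (0,0) (0,1) (1,1) (2,1) (2,2) (1,2) (1,3) (2,3)

Derivation:
Initial moves: RRRRUUU
Fold: move[3]->U => RRRUUUU (positions: [(0, 0), (1, 0), (2, 0), (3, 0), (3, 1), (3, 2), (3, 3), (3, 4)])
Fold: move[0]->U => URRUUUU (positions: [(0, 0), (0, 1), (1, 1), (2, 1), (2, 2), (2, 3), (2, 4), (2, 5)])
Fold: move[4]->L => URRULUU (positions: [(0, 0), (0, 1), (1, 1), (2, 1), (2, 2), (1, 2), (1, 3), (1, 4)])
Fold: move[6]->R => URRULUR (positions: [(0, 0), (0, 1), (1, 1), (2, 1), (2, 2), (1, 2), (1, 3), (2, 3)])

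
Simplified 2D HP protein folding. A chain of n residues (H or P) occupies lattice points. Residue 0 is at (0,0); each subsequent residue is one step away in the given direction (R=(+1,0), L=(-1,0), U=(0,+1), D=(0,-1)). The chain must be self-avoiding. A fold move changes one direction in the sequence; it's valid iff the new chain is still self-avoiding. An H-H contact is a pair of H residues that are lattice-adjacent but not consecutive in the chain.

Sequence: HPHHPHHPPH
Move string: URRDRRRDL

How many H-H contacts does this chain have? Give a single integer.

Answer: 1

Derivation:
Positions: [(0, 0), (0, 1), (1, 1), (2, 1), (2, 0), (3, 0), (4, 0), (5, 0), (5, -1), (4, -1)]
H-H contact: residue 6 @(4,0) - residue 9 @(4, -1)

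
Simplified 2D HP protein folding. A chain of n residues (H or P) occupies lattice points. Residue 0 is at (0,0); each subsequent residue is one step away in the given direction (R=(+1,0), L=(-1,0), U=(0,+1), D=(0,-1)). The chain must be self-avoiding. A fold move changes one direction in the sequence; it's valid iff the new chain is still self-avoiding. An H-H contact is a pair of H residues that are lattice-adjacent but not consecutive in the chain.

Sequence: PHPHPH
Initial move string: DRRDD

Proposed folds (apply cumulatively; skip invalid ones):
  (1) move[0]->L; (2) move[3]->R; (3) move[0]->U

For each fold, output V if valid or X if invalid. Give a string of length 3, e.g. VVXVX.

Initial: DRRDD -> [(0, 0), (0, -1), (1, -1), (2, -1), (2, -2), (2, -3)]
Fold 1: move[0]->L => LRRDD INVALID (collision), skipped
Fold 2: move[3]->R => DRRRD VALID
Fold 3: move[0]->U => URRRD VALID

Answer: XVV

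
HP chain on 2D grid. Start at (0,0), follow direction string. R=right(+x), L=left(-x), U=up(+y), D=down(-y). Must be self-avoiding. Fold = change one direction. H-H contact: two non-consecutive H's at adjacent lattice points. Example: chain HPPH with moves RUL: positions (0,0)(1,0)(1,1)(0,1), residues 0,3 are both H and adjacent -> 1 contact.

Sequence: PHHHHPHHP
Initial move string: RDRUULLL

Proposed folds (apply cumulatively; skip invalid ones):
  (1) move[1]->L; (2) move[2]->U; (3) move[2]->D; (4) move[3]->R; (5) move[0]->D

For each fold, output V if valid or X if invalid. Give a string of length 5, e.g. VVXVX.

Initial: RDRUULLL -> [(0, 0), (1, 0), (1, -1), (2, -1), (2, 0), (2, 1), (1, 1), (0, 1), (-1, 1)]
Fold 1: move[1]->L => RLRUULLL INVALID (collision), skipped
Fold 2: move[2]->U => RDUUULLL INVALID (collision), skipped
Fold 3: move[2]->D => RDDUULLL INVALID (collision), skipped
Fold 4: move[3]->R => RDRRULLL INVALID (collision), skipped
Fold 5: move[0]->D => DDRUULLL INVALID (collision), skipped

Answer: XXXXX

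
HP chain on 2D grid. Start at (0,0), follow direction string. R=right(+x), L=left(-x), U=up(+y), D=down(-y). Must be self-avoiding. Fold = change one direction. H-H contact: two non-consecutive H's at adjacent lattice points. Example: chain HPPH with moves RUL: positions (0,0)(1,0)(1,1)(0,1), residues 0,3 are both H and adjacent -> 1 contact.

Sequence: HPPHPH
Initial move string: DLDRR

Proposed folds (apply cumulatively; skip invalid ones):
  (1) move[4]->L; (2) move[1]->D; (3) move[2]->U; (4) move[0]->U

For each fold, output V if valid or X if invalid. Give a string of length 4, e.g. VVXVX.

Initial: DLDRR -> [(0, 0), (0, -1), (-1, -1), (-1, -2), (0, -2), (1, -2)]
Fold 1: move[4]->L => DLDRL INVALID (collision), skipped
Fold 2: move[1]->D => DDDRR VALID
Fold 3: move[2]->U => DDURR INVALID (collision), skipped
Fold 4: move[0]->U => UDDRR INVALID (collision), skipped

Answer: XVXX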